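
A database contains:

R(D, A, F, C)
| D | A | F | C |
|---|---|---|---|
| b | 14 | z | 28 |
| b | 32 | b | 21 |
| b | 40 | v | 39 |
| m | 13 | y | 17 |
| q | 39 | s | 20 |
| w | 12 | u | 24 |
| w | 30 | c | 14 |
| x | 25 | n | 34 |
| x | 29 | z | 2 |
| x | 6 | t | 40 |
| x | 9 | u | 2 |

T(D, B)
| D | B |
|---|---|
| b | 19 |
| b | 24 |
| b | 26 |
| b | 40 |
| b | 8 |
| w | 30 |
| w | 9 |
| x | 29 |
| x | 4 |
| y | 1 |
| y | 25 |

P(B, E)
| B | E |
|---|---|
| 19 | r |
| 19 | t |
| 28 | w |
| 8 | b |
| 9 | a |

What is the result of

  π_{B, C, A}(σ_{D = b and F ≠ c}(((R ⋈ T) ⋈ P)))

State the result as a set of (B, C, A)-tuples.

{(19, 21, 32), (19, 28, 14), (19, 39, 40), (8, 21, 32), (8, 28, 14), (8, 39, 40)}

R ⋈ T (natural join on D): {(b, 14, z, 28, 19), (b, 14, z, 28, 24), (b, 14, z, 28, 26), (b, 14, z, 28, 40), (b, 14, z, 28, 8), (b, 32, b, 21, 19), (b, 32, b, 21, 24), (b, 32, b, 21, 26), (b, 32, b, 21, 40), (b, 32, b, 21, 8), (b, 40, v, 39, 19), (b, 40, v, 39, 24), (b, 40, v, 39, 26), (b, 40, v, 39, 40), (b, 40, v, 39, 8), (w, 12, u, 24, 30), (w, 12, u, 24, 9), (w, 30, c, 14, 30), (w, 30, c, 14, 9), (x, 25, n, 34, 29), (x, 25, n, 34, 4), (x, 29, z, 2, 29), (x, 29, z, 2, 4), (x, 6, t, 40, 29), (x, 6, t, 40, 4), (x, 9, u, 2, 29), (x, 9, u, 2, 4)}
(R ⋈ T) ⋈ P (natural join on B): {(b, 14, z, 28, 19, r), (b, 14, z, 28, 19, t), (b, 14, z, 28, 8, b), (b, 32, b, 21, 19, r), (b, 32, b, 21, 19, t), (b, 32, b, 21, 8, b), (b, 40, v, 39, 19, r), (b, 40, v, 39, 19, t), (b, 40, v, 39, 8, b), (w, 12, u, 24, 9, a), (w, 30, c, 14, 9, a)}
σ[D = b and F ≠ c]: keep tuples satisfying D = b and F ≠ c → {(b, 14, z, 28, 19, r), (b, 14, z, 28, 19, t), (b, 14, z, 28, 8, b), (b, 32, b, 21, 19, r), (b, 32, b, 21, 19, t), (b, 32, b, 21, 8, b), (b, 40, v, 39, 19, r), (b, 40, v, 39, 19, t), (b, 40, v, 39, 8, b)}
Keep only column(s) B, C, A (3 duplicate(s) eliminated): {(19, 21, 32), (19, 28, 14), (19, 39, 40), (8, 21, 32), (8, 28, 14), (8, 39, 40)}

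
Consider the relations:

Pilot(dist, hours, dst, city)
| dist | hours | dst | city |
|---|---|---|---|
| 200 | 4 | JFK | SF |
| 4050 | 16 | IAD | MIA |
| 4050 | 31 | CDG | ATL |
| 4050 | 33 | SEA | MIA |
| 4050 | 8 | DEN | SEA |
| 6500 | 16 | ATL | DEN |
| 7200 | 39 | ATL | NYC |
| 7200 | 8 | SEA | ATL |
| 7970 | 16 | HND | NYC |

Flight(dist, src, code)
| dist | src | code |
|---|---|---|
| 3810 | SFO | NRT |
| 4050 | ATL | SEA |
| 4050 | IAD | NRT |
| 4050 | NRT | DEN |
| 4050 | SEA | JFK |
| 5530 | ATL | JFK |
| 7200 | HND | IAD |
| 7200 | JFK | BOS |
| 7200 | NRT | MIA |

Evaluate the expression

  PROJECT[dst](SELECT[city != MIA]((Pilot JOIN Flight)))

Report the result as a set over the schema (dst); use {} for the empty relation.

{ATL, CDG, DEN, SEA}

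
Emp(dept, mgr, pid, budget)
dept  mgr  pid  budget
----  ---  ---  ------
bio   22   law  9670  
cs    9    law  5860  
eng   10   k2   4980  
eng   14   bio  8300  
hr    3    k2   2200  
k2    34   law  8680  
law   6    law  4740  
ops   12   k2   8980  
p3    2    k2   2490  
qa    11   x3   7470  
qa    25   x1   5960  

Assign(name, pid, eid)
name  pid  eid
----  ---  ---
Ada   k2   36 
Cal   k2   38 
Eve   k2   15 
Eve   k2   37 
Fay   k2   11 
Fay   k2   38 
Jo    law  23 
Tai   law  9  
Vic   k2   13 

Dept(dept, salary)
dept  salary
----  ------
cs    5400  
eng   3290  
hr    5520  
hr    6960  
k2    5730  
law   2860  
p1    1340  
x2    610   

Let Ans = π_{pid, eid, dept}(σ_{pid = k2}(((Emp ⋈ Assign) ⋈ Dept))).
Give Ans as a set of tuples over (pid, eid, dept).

{(k2, 11, eng), (k2, 11, hr), (k2, 13, eng), (k2, 13, hr), (k2, 15, eng), (k2, 15, hr), (k2, 36, eng), (k2, 36, hr), (k2, 37, eng), (k2, 37, hr), (k2, 38, eng), (k2, 38, hr)}

Emp ⋈ Assign (natural join on pid): {(bio, 22, law, 9670, Jo, 23), (bio, 22, law, 9670, Tai, 9), (cs, 9, law, 5860, Jo, 23), (cs, 9, law, 5860, Tai, 9), (eng, 10, k2, 4980, Ada, 36), (eng, 10, k2, 4980, Cal, 38), (eng, 10, k2, 4980, Eve, 15), (eng, 10, k2, 4980, Eve, 37), (eng, 10, k2, 4980, Fay, 11), (eng, 10, k2, 4980, Fay, 38), (eng, 10, k2, 4980, Vic, 13), (hr, 3, k2, 2200, Ada, 36), (hr, 3, k2, 2200, Cal, 38), (hr, 3, k2, 2200, Eve, 15), (hr, 3, k2, 2200, Eve, 37), (hr, 3, k2, 2200, Fay, 11), (hr, 3, k2, 2200, Fay, 38), (hr, 3, k2, 2200, Vic, 13), (k2, 34, law, 8680, Jo, 23), (k2, 34, law, 8680, Tai, 9), (law, 6, law, 4740, Jo, 23), (law, 6, law, 4740, Tai, 9), (ops, 12, k2, 8980, Ada, 36), (ops, 12, k2, 8980, Cal, 38), (ops, 12, k2, 8980, Eve, 15), (ops, 12, k2, 8980, Eve, 37), (ops, 12, k2, 8980, Fay, 11), (ops, 12, k2, 8980, Fay, 38), (ops, 12, k2, 8980, Vic, 13), (p3, 2, k2, 2490, Ada, 36), (p3, 2, k2, 2490, Cal, 38), (p3, 2, k2, 2490, Eve, 15), (p3, 2, k2, 2490, Eve, 37), (p3, 2, k2, 2490, Fay, 11), (p3, 2, k2, 2490, Fay, 38), (p3, 2, k2, 2490, Vic, 13)}
(Emp ⋈ Assign) ⋈ Dept (natural join on dept): {(cs, 9, law, 5860, Jo, 23, 5400), (cs, 9, law, 5860, Tai, 9, 5400), (eng, 10, k2, 4980, Ada, 36, 3290), (eng, 10, k2, 4980, Cal, 38, 3290), (eng, 10, k2, 4980, Eve, 15, 3290), (eng, 10, k2, 4980, Eve, 37, 3290), (eng, 10, k2, 4980, Fay, 11, 3290), (eng, 10, k2, 4980, Fay, 38, 3290), (eng, 10, k2, 4980, Vic, 13, 3290), (hr, 3, k2, 2200, Ada, 36, 5520), (hr, 3, k2, 2200, Ada, 36, 6960), (hr, 3, k2, 2200, Cal, 38, 5520), (hr, 3, k2, 2200, Cal, 38, 6960), (hr, 3, k2, 2200, Eve, 15, 5520), (hr, 3, k2, 2200, Eve, 15, 6960), (hr, 3, k2, 2200, Eve, 37, 5520), (hr, 3, k2, 2200, Eve, 37, 6960), (hr, 3, k2, 2200, Fay, 11, 5520), (hr, 3, k2, 2200, Fay, 11, 6960), (hr, 3, k2, 2200, Fay, 38, 5520), (hr, 3, k2, 2200, Fay, 38, 6960), (hr, 3, k2, 2200, Vic, 13, 5520), (hr, 3, k2, 2200, Vic, 13, 6960), (k2, 34, law, 8680, Jo, 23, 5730), (k2, 34, law, 8680, Tai, 9, 5730), (law, 6, law, 4740, Jo, 23, 2860), (law, 6, law, 4740, Tai, 9, 2860)}
Filtering on pid = k2 leaves {(eng, 10, k2, 4980, Ada, 36, 3290), (eng, 10, k2, 4980, Cal, 38, 3290), (eng, 10, k2, 4980, Eve, 15, 3290), (eng, 10, k2, 4980, Eve, 37, 3290), (eng, 10, k2, 4980, Fay, 11, 3290), (eng, 10, k2, 4980, Fay, 38, 3290), (eng, 10, k2, 4980, Vic, 13, 3290), (hr, 3, k2, 2200, Ada, 36, 5520), (hr, 3, k2, 2200, Ada, 36, 6960), (hr, 3, k2, 2200, Cal, 38, 5520), (hr, 3, k2, 2200, Cal, 38, 6960), (hr, 3, k2, 2200, Eve, 15, 5520), (hr, 3, k2, 2200, Eve, 15, 6960), (hr, 3, k2, 2200, Eve, 37, 5520), (hr, 3, k2, 2200, Eve, 37, 6960), (hr, 3, k2, 2200, Fay, 11, 5520), (hr, 3, k2, 2200, Fay, 11, 6960), (hr, 3, k2, 2200, Fay, 38, 5520), (hr, 3, k2, 2200, Fay, 38, 6960), (hr, 3, k2, 2200, Vic, 13, 5520), (hr, 3, k2, 2200, Vic, 13, 6960)}.
Projecting to pid, eid, dept (9 duplicate(s) eliminated): {(k2, 11, eng), (k2, 11, hr), (k2, 13, eng), (k2, 13, hr), (k2, 15, eng), (k2, 15, hr), (k2, 36, eng), (k2, 36, hr), (k2, 37, eng), (k2, 37, hr), (k2, 38, eng), (k2, 38, hr)}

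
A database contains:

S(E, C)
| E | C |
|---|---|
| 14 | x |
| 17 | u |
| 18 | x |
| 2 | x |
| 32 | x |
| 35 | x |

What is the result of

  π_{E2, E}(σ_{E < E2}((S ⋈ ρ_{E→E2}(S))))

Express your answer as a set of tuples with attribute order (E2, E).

ρ[E→E2]: schema becomes (E2, C); tuples unchanged.
S ⋈ ρ_{E→E2}(S) (natural join on C): {(14, x, 14), (14, x, 18), (14, x, 2), (14, x, 32), (14, x, 35), (17, u, 17), (18, x, 14), (18, x, 18), (18, x, 2), (18, x, 32), (18, x, 35), (2, x, 14), (2, x, 18), (2, x, 2), (2, x, 32), (2, x, 35), (32, x, 14), (32, x, 18), (32, x, 2), (32, x, 32), (32, x, 35), (35, x, 14), (35, x, 18), (35, x, 2), (35, x, 32), (35, x, 35)}
σ[E < E2]: keep tuples satisfying E < E2 → {(14, x, 18), (14, x, 32), (14, x, 35), (18, x, 32), (18, x, 35), (2, x, 14), (2, x, 18), (2, x, 32), (2, x, 35), (32, x, 35)}
π[E2, E]: project onto (E2, E) → {(14, 2), (18, 14), (18, 2), (32, 14), (32, 18), (32, 2), (35, 14), (35, 18), (35, 2), (35, 32)}

{(14, 2), (18, 14), (18, 2), (32, 14), (32, 18), (32, 2), (35, 14), (35, 18), (35, 2), (35, 32)}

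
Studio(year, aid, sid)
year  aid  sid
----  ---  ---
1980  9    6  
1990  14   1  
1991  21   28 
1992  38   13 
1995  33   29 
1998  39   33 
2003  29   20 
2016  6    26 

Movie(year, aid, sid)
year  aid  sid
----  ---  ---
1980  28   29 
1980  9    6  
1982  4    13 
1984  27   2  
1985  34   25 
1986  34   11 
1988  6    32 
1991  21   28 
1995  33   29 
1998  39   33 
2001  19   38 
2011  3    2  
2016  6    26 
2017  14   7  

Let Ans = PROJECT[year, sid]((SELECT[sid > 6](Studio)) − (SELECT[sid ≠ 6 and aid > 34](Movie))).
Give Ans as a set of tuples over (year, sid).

σ[sid > 6]: keep tuples satisfying sid > 6 → {(1991, 21, 28), (1992, 38, 13), (1995, 33, 29), (1998, 39, 33), (2003, 29, 20), (2016, 6, 26)}
σ[sid ≠ 6 and aid > 34]: keep tuples satisfying sid ≠ 6 and aid > 34 → {(1998, 39, 33)}
Set difference of the two operands is {(1991, 21, 28), (1992, 38, 13), (1995, 33, 29), (2003, 29, 20), (2016, 6, 26)}.
π[year, sid]: project onto (year, sid) → {(1991, 28), (1992, 13), (1995, 29), (2003, 20), (2016, 26)}

{(1991, 28), (1992, 13), (1995, 29), (2003, 20), (2016, 26)}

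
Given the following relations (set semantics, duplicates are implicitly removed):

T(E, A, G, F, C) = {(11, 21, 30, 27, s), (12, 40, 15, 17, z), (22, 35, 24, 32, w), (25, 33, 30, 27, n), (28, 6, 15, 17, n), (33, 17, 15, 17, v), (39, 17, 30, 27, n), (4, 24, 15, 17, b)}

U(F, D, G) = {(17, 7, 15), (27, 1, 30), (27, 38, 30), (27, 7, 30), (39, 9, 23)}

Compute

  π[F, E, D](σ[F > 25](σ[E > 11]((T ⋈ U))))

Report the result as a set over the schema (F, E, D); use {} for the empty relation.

{(27, 25, 1), (27, 25, 38), (27, 25, 7), (27, 39, 1), (27, 39, 38), (27, 39, 7)}

Natural join on G, F: {(11, 21, 30, 27, s, 1), (11, 21, 30, 27, s, 38), (11, 21, 30, 27, s, 7), (12, 40, 15, 17, z, 7), (25, 33, 30, 27, n, 1), (25, 33, 30, 27, n, 38), (25, 33, 30, 27, n, 7), (28, 6, 15, 17, n, 7), (33, 17, 15, 17, v, 7), (39, 17, 30, 27, n, 1), (39, 17, 30, 27, n, 38), (39, 17, 30, 27, n, 7), (4, 24, 15, 17, b, 7)}
Filtering on E > 11 leaves {(12, 40, 15, 17, z, 7), (25, 33, 30, 27, n, 1), (25, 33, 30, 27, n, 38), (25, 33, 30, 27, n, 7), (28, 6, 15, 17, n, 7), (33, 17, 15, 17, v, 7), (39, 17, 30, 27, n, 1), (39, 17, 30, 27, n, 38), (39, 17, 30, 27, n, 7)}.
Filtering on F > 25 leaves {(25, 33, 30, 27, n, 1), (25, 33, 30, 27, n, 38), (25, 33, 30, 27, n, 7), (39, 17, 30, 27, n, 1), (39, 17, 30, 27, n, 38), (39, 17, 30, 27, n, 7)}.
Projecting to F, E, D: {(27, 25, 1), (27, 25, 38), (27, 25, 7), (27, 39, 1), (27, 39, 38), (27, 39, 7)}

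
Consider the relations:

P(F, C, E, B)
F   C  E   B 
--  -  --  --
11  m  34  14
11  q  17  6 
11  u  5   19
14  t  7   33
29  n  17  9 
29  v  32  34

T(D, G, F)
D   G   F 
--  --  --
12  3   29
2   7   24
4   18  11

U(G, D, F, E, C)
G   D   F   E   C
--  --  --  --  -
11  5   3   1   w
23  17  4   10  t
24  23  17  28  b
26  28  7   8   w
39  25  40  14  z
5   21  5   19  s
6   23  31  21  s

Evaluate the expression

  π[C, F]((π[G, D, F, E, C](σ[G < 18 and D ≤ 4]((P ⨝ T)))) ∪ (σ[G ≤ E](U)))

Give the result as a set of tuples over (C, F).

{(b, 17), (s, 31), (s, 5)}

Joining P and T on F yields {(11, m, 34, 14, 4, 18), (11, q, 17, 6, 4, 18), (11, u, 5, 19, 4, 18), (29, n, 17, 9, 12, 3), (29, v, 32, 34, 12, 3)}.
Filtering on G < 18 and D ≤ 4 leaves {}.
π_{G, D, F, E, C} gives {}.
Filtering on G ≤ E leaves {(24, 23, 17, 28, b), (5, 21, 5, 19, s), (6, 23, 31, 21, s)}.
Taking the union: {(24, 23, 17, 28, b), (5, 21, 5, 19, s), (6, 23, 31, 21, s)}
π_{C, F} gives {(b, 17), (s, 31), (s, 5)}.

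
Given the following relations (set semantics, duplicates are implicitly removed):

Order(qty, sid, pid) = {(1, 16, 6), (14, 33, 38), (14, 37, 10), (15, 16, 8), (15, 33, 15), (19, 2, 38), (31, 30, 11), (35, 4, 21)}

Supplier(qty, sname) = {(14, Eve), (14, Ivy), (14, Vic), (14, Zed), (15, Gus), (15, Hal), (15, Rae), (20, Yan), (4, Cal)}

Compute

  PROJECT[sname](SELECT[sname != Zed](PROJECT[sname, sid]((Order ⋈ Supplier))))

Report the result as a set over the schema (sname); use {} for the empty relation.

Order ⋈ Supplier (natural join on qty): {(14, 33, 38, Eve), (14, 33, 38, Ivy), (14, 33, 38, Vic), (14, 33, 38, Zed), (14, 37, 10, Eve), (14, 37, 10, Ivy), (14, 37, 10, Vic), (14, 37, 10, Zed), (15, 16, 8, Gus), (15, 16, 8, Hal), (15, 16, 8, Rae), (15, 33, 15, Gus), (15, 33, 15, Hal), (15, 33, 15, Rae)}
Keep only column(s) sname, sid: {(Eve, 33), (Eve, 37), (Gus, 16), (Gus, 33), (Hal, 16), (Hal, 33), (Ivy, 33), (Ivy, 37), (Rae, 16), (Rae, 33), (Vic, 33), (Vic, 37), (Zed, 33), (Zed, 37)}
Selection sname != Zed: {(Eve, 33), (Eve, 37), (Gus, 16), (Gus, 33), (Hal, 16), (Hal, 33), (Ivy, 33), (Ivy, 37), (Rae, 16), (Rae, 33), (Vic, 33), (Vic, 37)}
Keep only column(s) sname (6 duplicate(s) eliminated): {Eve, Gus, Hal, Ivy, Rae, Vic}

{Eve, Gus, Hal, Ivy, Rae, Vic}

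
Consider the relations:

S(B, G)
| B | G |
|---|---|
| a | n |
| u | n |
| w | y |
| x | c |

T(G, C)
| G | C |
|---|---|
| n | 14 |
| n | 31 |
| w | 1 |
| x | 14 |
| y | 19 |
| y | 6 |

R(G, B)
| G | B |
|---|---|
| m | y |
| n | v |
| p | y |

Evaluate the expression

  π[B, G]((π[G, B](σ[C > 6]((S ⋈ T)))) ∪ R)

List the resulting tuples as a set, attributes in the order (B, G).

{(a, n), (u, n), (v, n), (w, y), (y, m), (y, p)}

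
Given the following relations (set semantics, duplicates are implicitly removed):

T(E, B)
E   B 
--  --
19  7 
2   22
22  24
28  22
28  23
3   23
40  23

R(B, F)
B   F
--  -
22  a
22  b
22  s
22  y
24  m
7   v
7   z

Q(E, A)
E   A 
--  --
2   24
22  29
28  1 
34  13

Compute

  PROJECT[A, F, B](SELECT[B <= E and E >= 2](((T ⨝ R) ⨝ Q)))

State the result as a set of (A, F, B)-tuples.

{(1, a, 22), (1, b, 22), (1, s, 22), (1, y, 22)}

T ⋈ R (natural join on B): {(19, 7, v), (19, 7, z), (2, 22, a), (2, 22, b), (2, 22, s), (2, 22, y), (22, 24, m), (28, 22, a), (28, 22, b), (28, 22, s), (28, 22, y)}
(T ⨝ R) ⋈ Q (natural join on E): {(2, 22, a, 24), (2, 22, b, 24), (2, 22, s, 24), (2, 22, y, 24), (22, 24, m, 29), (28, 22, a, 1), (28, 22, b, 1), (28, 22, s, 1), (28, 22, y, 1)}
Selection B <= E and E >= 2: {(28, 22, a, 1), (28, 22, b, 1), (28, 22, s, 1), (28, 22, y, 1)}
Keep only column(s) A, F, B: {(1, a, 22), (1, b, 22), (1, s, 22), (1, y, 22)}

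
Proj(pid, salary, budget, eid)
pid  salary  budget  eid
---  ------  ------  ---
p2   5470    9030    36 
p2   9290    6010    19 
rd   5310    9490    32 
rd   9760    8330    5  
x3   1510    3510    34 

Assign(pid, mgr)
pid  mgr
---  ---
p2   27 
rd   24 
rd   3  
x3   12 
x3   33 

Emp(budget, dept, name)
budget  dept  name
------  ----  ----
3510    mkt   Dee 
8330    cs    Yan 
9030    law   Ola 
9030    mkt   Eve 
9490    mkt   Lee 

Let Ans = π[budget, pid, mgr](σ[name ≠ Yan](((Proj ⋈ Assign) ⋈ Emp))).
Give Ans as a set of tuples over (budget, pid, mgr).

{(3510, x3, 12), (3510, x3, 33), (9030, p2, 27), (9490, rd, 24), (9490, rd, 3)}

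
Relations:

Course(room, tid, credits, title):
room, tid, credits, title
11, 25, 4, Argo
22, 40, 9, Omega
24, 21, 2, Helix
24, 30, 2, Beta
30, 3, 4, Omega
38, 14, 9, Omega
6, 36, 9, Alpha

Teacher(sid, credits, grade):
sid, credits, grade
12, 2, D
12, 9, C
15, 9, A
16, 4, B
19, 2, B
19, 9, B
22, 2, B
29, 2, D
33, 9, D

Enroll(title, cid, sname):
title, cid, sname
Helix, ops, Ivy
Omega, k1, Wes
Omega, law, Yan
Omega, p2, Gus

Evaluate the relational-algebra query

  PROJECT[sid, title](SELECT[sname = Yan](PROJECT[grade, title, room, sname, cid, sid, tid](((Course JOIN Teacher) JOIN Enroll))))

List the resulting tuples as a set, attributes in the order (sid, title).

Joining Course and Teacher on credits yields {(11, 25, 4, Argo, 16, B), (22, 40, 9, Omega, 12, C), (22, 40, 9, Omega, 15, A), (22, 40, 9, Omega, 19, B), (22, 40, 9, Omega, 33, D), (24, 21, 2, Helix, 12, D), (24, 21, 2, Helix, 19, B), (24, 21, 2, Helix, 22, B), (24, 21, 2, Helix, 29, D), (24, 30, 2, Beta, 12, D), (24, 30, 2, Beta, 19, B), (24, 30, 2, Beta, 22, B), (24, 30, 2, Beta, 29, D), (30, 3, 4, Omega, 16, B), (38, 14, 9, Omega, 12, C), (38, 14, 9, Omega, 15, A), (38, 14, 9, Omega, 19, B), (38, 14, 9, Omega, 33, D), (6, 36, 9, Alpha, 12, C), (6, 36, 9, Alpha, 15, A), (6, 36, 9, Alpha, 19, B), (6, 36, 9, Alpha, 33, D)}.
Joining (Course JOIN Teacher) and Enroll on title yields {(22, 40, 9, Omega, 12, C, k1, Wes), (22, 40, 9, Omega, 12, C, law, Yan), (22, 40, 9, Omega, 12, C, p2, Gus), (22, 40, 9, Omega, 15, A, k1, Wes), (22, 40, 9, Omega, 15, A, law, Yan), (22, 40, 9, Omega, 15, A, p2, Gus), (22, 40, 9, Omega, 19, B, k1, Wes), (22, 40, 9, Omega, 19, B, law, Yan), (22, 40, 9, Omega, 19, B, p2, Gus), (22, 40, 9, Omega, 33, D, k1, Wes), (22, 40, 9, Omega, 33, D, law, Yan), (22, 40, 9, Omega, 33, D, p2, Gus), (24, 21, 2, Helix, 12, D, ops, Ivy), (24, 21, 2, Helix, 19, B, ops, Ivy), (24, 21, 2, Helix, 22, B, ops, Ivy), (24, 21, 2, Helix, 29, D, ops, Ivy), (30, 3, 4, Omega, 16, B, k1, Wes), (30, 3, 4, Omega, 16, B, law, Yan), (30, 3, 4, Omega, 16, B, p2, Gus), (38, 14, 9, Omega, 12, C, k1, Wes), (38, 14, 9, Omega, 12, C, law, Yan), (38, 14, 9, Omega, 12, C, p2, Gus), (38, 14, 9, Omega, 15, A, k1, Wes), (38, 14, 9, Omega, 15, A, law, Yan), (38, 14, 9, Omega, 15, A, p2, Gus), (38, 14, 9, Omega, 19, B, k1, Wes), (38, 14, 9, Omega, 19, B, law, Yan), (38, 14, 9, Omega, 19, B, p2, Gus), (38, 14, 9, Omega, 33, D, k1, Wes), (38, 14, 9, Omega, 33, D, law, Yan), (38, 14, 9, Omega, 33, D, p2, Gus)}.
π[grade, title, room, sname, cid, sid, tid]: project onto (grade, title, room, sname, cid, sid, tid) → {(A, Omega, 22, Gus, p2, 15, 40), (A, Omega, 22, Wes, k1, 15, 40), (A, Omega, 22, Yan, law, 15, 40), (A, Omega, 38, Gus, p2, 15, 14), (A, Omega, 38, Wes, k1, 15, 14), (A, Omega, 38, Yan, law, 15, 14), (B, Helix, 24, Ivy, ops, 19, 21), (B, Helix, 24, Ivy, ops, 22, 21), (B, Omega, 22, Gus, p2, 19, 40), (B, Omega, 22, Wes, k1, 19, 40), (B, Omega, 22, Yan, law, 19, 40), (B, Omega, 30, Gus, p2, 16, 3), (B, Omega, 30, Wes, k1, 16, 3), (B, Omega, 30, Yan, law, 16, 3), (B, Omega, 38, Gus, p2, 19, 14), (B, Omega, 38, Wes, k1, 19, 14), (B, Omega, 38, Yan, law, 19, 14), (C, Omega, 22, Gus, p2, 12, 40), (C, Omega, 22, Wes, k1, 12, 40), (C, Omega, 22, Yan, law, 12, 40), (C, Omega, 38, Gus, p2, 12, 14), (C, Omega, 38, Wes, k1, 12, 14), (C, Omega, 38, Yan, law, 12, 14), (D, Helix, 24, Ivy, ops, 12, 21), (D, Helix, 24, Ivy, ops, 29, 21), (D, Omega, 22, Gus, p2, 33, 40), (D, Omega, 22, Wes, k1, 33, 40), (D, Omega, 22, Yan, law, 33, 40), (D, Omega, 38, Gus, p2, 33, 14), (D, Omega, 38, Wes, k1, 33, 14), (D, Omega, 38, Yan, law, 33, 14)}
Selection sname = Yan: {(A, Omega, 22, Yan, law, 15, 40), (A, Omega, 38, Yan, law, 15, 14), (B, Omega, 22, Yan, law, 19, 40), (B, Omega, 30, Yan, law, 16, 3), (B, Omega, 38, Yan, law, 19, 14), (C, Omega, 22, Yan, law, 12, 40), (C, Omega, 38, Yan, law, 12, 14), (D, Omega, 22, Yan, law, 33, 40), (D, Omega, 38, Yan, law, 33, 14)}
π[sid, title]: project onto (sid, title) (4 duplicate(s) eliminated) → {(12, Omega), (15, Omega), (16, Omega), (19, Omega), (33, Omega)}

{(12, Omega), (15, Omega), (16, Omega), (19, Omega), (33, Omega)}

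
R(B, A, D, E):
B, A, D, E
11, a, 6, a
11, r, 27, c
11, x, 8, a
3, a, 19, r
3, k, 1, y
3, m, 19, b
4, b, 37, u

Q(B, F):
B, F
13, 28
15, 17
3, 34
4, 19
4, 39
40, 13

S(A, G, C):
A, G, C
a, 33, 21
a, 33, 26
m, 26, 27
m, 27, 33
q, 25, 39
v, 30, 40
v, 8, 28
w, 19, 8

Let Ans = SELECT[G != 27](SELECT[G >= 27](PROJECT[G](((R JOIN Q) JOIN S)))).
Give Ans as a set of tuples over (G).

Joining R and Q on B yields {(3, a, 19, r, 34), (3, k, 1, y, 34), (3, m, 19, b, 34), (4, b, 37, u, 19), (4, b, 37, u, 39)}.
Joining (R JOIN Q) and S on A yields {(3, a, 19, r, 34, 33, 21), (3, a, 19, r, 34, 33, 26), (3, m, 19, b, 34, 26, 27), (3, m, 19, b, 34, 27, 33)}.
π_{G} gives {26, 27, 33} (1 duplicate(s) eliminated).
Filtering on G >= 27 leaves {27, 33}.
Filtering on G != 27 leaves {33}.

{33}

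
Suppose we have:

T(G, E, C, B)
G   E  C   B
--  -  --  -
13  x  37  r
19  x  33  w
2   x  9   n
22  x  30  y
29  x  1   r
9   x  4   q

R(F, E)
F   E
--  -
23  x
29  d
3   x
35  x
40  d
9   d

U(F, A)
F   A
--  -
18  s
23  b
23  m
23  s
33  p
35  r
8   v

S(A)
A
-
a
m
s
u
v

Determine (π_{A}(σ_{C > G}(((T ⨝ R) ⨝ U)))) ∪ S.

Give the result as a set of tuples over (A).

Joining T and R on E yields {(13, x, 37, r, 23), (13, x, 37, r, 3), (13, x, 37, r, 35), (19, x, 33, w, 23), (19, x, 33, w, 3), (19, x, 33, w, 35), (2, x, 9, n, 23), (2, x, 9, n, 3), (2, x, 9, n, 35), (22, x, 30, y, 23), (22, x, 30, y, 3), (22, x, 30, y, 35), (29, x, 1, r, 23), (29, x, 1, r, 3), (29, x, 1, r, 35), (9, x, 4, q, 23), (9, x, 4, q, 3), (9, x, 4, q, 35)}.
Joining (T ⨝ R) and U on F yields {(13, x, 37, r, 23, b), (13, x, 37, r, 23, m), (13, x, 37, r, 23, s), (13, x, 37, r, 35, r), (19, x, 33, w, 23, b), (19, x, 33, w, 23, m), (19, x, 33, w, 23, s), (19, x, 33, w, 35, r), (2, x, 9, n, 23, b), (2, x, 9, n, 23, m), (2, x, 9, n, 23, s), (2, x, 9, n, 35, r), (22, x, 30, y, 23, b), (22, x, 30, y, 23, m), (22, x, 30, y, 23, s), (22, x, 30, y, 35, r), (29, x, 1, r, 23, b), (29, x, 1, r, 23, m), (29, x, 1, r, 23, s), (29, x, 1, r, 35, r), (9, x, 4, q, 23, b), (9, x, 4, q, 23, m), (9, x, 4, q, 23, s), (9, x, 4, q, 35, r)}.
Filtering on C > G leaves {(13, x, 37, r, 23, b), (13, x, 37, r, 23, m), (13, x, 37, r, 23, s), (13, x, 37, r, 35, r), (19, x, 33, w, 23, b), (19, x, 33, w, 23, m), (19, x, 33, w, 23, s), (19, x, 33, w, 35, r), (2, x, 9, n, 23, b), (2, x, 9, n, 23, m), (2, x, 9, n, 23, s), (2, x, 9, n, 35, r), (22, x, 30, y, 23, b), (22, x, 30, y, 23, m), (22, x, 30, y, 23, s), (22, x, 30, y, 35, r)}.
π[A]: project onto (A) (12 duplicate(s) eliminated) → {b, m, r, s}
Set union of the two operands is {a, b, m, r, s, u, v}.

{a, b, m, r, s, u, v}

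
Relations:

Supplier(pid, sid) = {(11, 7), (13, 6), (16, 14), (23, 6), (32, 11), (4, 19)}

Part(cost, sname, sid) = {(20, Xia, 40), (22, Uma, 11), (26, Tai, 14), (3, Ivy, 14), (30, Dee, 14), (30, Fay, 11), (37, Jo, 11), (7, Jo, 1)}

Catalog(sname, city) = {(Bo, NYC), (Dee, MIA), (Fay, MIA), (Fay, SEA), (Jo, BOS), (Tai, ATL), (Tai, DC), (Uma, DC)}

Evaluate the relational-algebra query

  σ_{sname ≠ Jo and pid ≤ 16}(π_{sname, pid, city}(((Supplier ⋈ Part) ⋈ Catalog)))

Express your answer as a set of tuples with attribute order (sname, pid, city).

{(Dee, 16, MIA), (Tai, 16, ATL), (Tai, 16, DC)}

Supplier ⋈ Part (natural join on sid): {(16, 14, 26, Tai), (16, 14, 3, Ivy), (16, 14, 30, Dee), (32, 11, 22, Uma), (32, 11, 30, Fay), (32, 11, 37, Jo)}
(Supplier ⋈ Part) ⋈ Catalog (natural join on sname): {(16, 14, 26, Tai, ATL), (16, 14, 26, Tai, DC), (16, 14, 30, Dee, MIA), (32, 11, 22, Uma, DC), (32, 11, 30, Fay, MIA), (32, 11, 30, Fay, SEA), (32, 11, 37, Jo, BOS)}
π[sname, pid, city]: project onto (sname, pid, city) → {(Dee, 16, MIA), (Fay, 32, MIA), (Fay, 32, SEA), (Jo, 32, BOS), (Tai, 16, ATL), (Tai, 16, DC), (Uma, 32, DC)}
Apply σ_{sname ≠ Jo and pid ≤ 16}; surviving tuples: {(Dee, 16, MIA), (Tai, 16, ATL), (Tai, 16, DC)}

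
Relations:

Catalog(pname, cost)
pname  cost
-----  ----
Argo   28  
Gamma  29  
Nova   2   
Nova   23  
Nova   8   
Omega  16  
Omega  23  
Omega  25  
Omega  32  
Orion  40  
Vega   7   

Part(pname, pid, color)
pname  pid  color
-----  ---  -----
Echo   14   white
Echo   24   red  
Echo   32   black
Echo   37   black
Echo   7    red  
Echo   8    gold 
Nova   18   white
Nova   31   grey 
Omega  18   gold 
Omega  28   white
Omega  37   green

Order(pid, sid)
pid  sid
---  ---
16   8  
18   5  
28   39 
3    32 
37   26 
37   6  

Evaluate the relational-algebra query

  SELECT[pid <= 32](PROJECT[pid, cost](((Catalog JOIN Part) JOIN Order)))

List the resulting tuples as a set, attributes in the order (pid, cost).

Natural join on pname: {(Nova, 2, 18, white), (Nova, 2, 31, grey), (Nova, 23, 18, white), (Nova, 23, 31, grey), (Nova, 8, 18, white), (Nova, 8, 31, grey), (Omega, 16, 18, gold), (Omega, 16, 28, white), (Omega, 16, 37, green), (Omega, 23, 18, gold), (Omega, 23, 28, white), (Omega, 23, 37, green), (Omega, 25, 18, gold), (Omega, 25, 28, white), (Omega, 25, 37, green), (Omega, 32, 18, gold), (Omega, 32, 28, white), (Omega, 32, 37, green)}
Natural join on pid: {(Nova, 2, 18, white, 5), (Nova, 23, 18, white, 5), (Nova, 8, 18, white, 5), (Omega, 16, 18, gold, 5), (Omega, 16, 28, white, 39), (Omega, 16, 37, green, 26), (Omega, 16, 37, green, 6), (Omega, 23, 18, gold, 5), (Omega, 23, 28, white, 39), (Omega, 23, 37, green, 26), (Omega, 23, 37, green, 6), (Omega, 25, 18, gold, 5), (Omega, 25, 28, white, 39), (Omega, 25, 37, green, 26), (Omega, 25, 37, green, 6), (Omega, 32, 18, gold, 5), (Omega, 32, 28, white, 39), (Omega, 32, 37, green, 26), (Omega, 32, 37, green, 6)}
π_{pid, cost} gives {(18, 16), (18, 2), (18, 23), (18, 25), (18, 32), (18, 8), (28, 16), (28, 23), (28, 25), (28, 32), (37, 16), (37, 23), (37, 25), (37, 32)} (5 duplicate(s) eliminated).
Filtering on pid <= 32 leaves {(18, 16), (18, 2), (18, 23), (18, 25), (18, 32), (18, 8), (28, 16), (28, 23), (28, 25), (28, 32)}.

{(18, 16), (18, 2), (18, 23), (18, 25), (18, 32), (18, 8), (28, 16), (28, 23), (28, 25), (28, 32)}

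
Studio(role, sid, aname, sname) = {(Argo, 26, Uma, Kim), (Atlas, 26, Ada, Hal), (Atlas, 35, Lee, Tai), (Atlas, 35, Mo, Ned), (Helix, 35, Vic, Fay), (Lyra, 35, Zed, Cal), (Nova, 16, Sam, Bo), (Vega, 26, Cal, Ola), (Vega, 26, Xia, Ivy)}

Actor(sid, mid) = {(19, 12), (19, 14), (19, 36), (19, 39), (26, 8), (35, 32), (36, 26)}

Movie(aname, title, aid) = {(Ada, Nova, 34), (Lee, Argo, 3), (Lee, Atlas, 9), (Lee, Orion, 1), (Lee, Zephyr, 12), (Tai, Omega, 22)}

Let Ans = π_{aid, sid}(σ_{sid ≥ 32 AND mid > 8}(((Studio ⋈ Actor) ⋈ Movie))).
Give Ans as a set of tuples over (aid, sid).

{(1, 35), (12, 35), (3, 35), (9, 35)}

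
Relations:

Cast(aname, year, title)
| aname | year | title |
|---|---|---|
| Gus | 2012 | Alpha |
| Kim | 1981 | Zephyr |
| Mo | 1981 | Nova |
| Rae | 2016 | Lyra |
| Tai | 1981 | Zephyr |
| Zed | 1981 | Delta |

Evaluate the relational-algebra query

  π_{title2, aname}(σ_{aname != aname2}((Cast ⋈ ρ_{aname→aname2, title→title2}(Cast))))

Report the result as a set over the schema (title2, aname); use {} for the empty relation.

ρ[aname→aname2, title→title2]: schema becomes (aname2, year, title2); tuples unchanged.
Natural join on year: {(Gus, 2012, Alpha, Gus, Alpha), (Kim, 1981, Zephyr, Kim, Zephyr), (Kim, 1981, Zephyr, Mo, Nova), (Kim, 1981, Zephyr, Tai, Zephyr), (Kim, 1981, Zephyr, Zed, Delta), (Mo, 1981, Nova, Kim, Zephyr), (Mo, 1981, Nova, Mo, Nova), (Mo, 1981, Nova, Tai, Zephyr), (Mo, 1981, Nova, Zed, Delta), (Rae, 2016, Lyra, Rae, Lyra), (Tai, 1981, Zephyr, Kim, Zephyr), (Tai, 1981, Zephyr, Mo, Nova), (Tai, 1981, Zephyr, Tai, Zephyr), (Tai, 1981, Zephyr, Zed, Delta), (Zed, 1981, Delta, Kim, Zephyr), (Zed, 1981, Delta, Mo, Nova), (Zed, 1981, Delta, Tai, Zephyr), (Zed, 1981, Delta, Zed, Delta)}
Filtering on aname != aname2 leaves {(Kim, 1981, Zephyr, Mo, Nova), (Kim, 1981, Zephyr, Tai, Zephyr), (Kim, 1981, Zephyr, Zed, Delta), (Mo, 1981, Nova, Kim, Zephyr), (Mo, 1981, Nova, Tai, Zephyr), (Mo, 1981, Nova, Zed, Delta), (Tai, 1981, Zephyr, Kim, Zephyr), (Tai, 1981, Zephyr, Mo, Nova), (Tai, 1981, Zephyr, Zed, Delta), (Zed, 1981, Delta, Kim, Zephyr), (Zed, 1981, Delta, Mo, Nova), (Zed, 1981, Delta, Tai, Zephyr)}.
π[title2, aname]: project onto (title2, aname) (2 duplicate(s) eliminated) → {(Delta, Kim), (Delta, Mo), (Delta, Tai), (Nova, Kim), (Nova, Tai), (Nova, Zed), (Zephyr, Kim), (Zephyr, Mo), (Zephyr, Tai), (Zephyr, Zed)}

{(Delta, Kim), (Delta, Mo), (Delta, Tai), (Nova, Kim), (Nova, Tai), (Nova, Zed), (Zephyr, Kim), (Zephyr, Mo), (Zephyr, Tai), (Zephyr, Zed)}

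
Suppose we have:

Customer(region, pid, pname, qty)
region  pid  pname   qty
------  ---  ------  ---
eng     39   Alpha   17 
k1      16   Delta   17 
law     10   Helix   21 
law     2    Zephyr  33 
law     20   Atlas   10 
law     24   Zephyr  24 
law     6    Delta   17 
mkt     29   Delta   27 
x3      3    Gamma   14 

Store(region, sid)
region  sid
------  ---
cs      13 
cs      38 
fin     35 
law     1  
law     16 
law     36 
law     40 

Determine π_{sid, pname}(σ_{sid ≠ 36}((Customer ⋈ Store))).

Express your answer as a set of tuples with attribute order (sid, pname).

{(1, Atlas), (1, Delta), (1, Helix), (1, Zephyr), (16, Atlas), (16, Delta), (16, Helix), (16, Zephyr), (40, Atlas), (40, Delta), (40, Helix), (40, Zephyr)}

Natural join on region: {(law, 10, Helix, 21, 1), (law, 10, Helix, 21, 16), (law, 10, Helix, 21, 36), (law, 10, Helix, 21, 40), (law, 2, Zephyr, 33, 1), (law, 2, Zephyr, 33, 16), (law, 2, Zephyr, 33, 36), (law, 2, Zephyr, 33, 40), (law, 20, Atlas, 10, 1), (law, 20, Atlas, 10, 16), (law, 20, Atlas, 10, 36), (law, 20, Atlas, 10, 40), (law, 24, Zephyr, 24, 1), (law, 24, Zephyr, 24, 16), (law, 24, Zephyr, 24, 36), (law, 24, Zephyr, 24, 40), (law, 6, Delta, 17, 1), (law, 6, Delta, 17, 16), (law, 6, Delta, 17, 36), (law, 6, Delta, 17, 40)}
Selection sid ≠ 36: {(law, 10, Helix, 21, 1), (law, 10, Helix, 21, 16), (law, 10, Helix, 21, 40), (law, 2, Zephyr, 33, 1), (law, 2, Zephyr, 33, 16), (law, 2, Zephyr, 33, 40), (law, 20, Atlas, 10, 1), (law, 20, Atlas, 10, 16), (law, 20, Atlas, 10, 40), (law, 24, Zephyr, 24, 1), (law, 24, Zephyr, 24, 16), (law, 24, Zephyr, 24, 40), (law, 6, Delta, 17, 1), (law, 6, Delta, 17, 16), (law, 6, Delta, 17, 40)}
π_{sid, pname} gives {(1, Atlas), (1, Delta), (1, Helix), (1, Zephyr), (16, Atlas), (16, Delta), (16, Helix), (16, Zephyr), (40, Atlas), (40, Delta), (40, Helix), (40, Zephyr)} (3 duplicate(s) eliminated).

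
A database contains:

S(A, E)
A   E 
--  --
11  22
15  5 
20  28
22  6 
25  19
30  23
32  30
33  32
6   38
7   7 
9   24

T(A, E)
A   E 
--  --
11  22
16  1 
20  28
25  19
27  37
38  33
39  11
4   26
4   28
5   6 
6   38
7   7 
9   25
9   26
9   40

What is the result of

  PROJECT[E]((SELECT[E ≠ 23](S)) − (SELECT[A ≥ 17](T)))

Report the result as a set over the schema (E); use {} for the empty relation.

{22, 24, 30, 32, 38, 5, 6, 7}

Filtering on E ≠ 23 leaves {(11, 22), (15, 5), (20, 28), (22, 6), (25, 19), (32, 30), (33, 32), (6, 38), (7, 7), (9, 24)}.
Filtering on A ≥ 17 leaves {(20, 28), (25, 19), (27, 37), (38, 33), (39, 11)}.
Taking the difference: {(11, 22), (15, 5), (22, 6), (32, 30), (33, 32), (6, 38), (7, 7), (9, 24)}
π[E]: project onto (E) → {22, 24, 30, 32, 38, 5, 6, 7}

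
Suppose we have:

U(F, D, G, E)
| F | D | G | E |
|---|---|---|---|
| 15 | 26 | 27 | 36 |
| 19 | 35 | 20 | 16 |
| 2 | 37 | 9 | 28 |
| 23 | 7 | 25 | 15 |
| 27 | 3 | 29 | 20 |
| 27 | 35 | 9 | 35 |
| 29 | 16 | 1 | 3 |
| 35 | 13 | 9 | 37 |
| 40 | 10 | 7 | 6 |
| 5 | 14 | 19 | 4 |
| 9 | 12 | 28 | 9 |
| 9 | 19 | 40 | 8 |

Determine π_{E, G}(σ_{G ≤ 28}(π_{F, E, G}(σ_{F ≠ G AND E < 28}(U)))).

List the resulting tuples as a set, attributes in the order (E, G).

Apply σ_{F ≠ G AND E < 28}; surviving tuples: {(19, 35, 20, 16), (23, 7, 25, 15), (27, 3, 29, 20), (29, 16, 1, 3), (40, 10, 7, 6), (5, 14, 19, 4), (9, 12, 28, 9), (9, 19, 40, 8)}
π_{F, E, G} gives {(19, 16, 20), (23, 15, 25), (27, 20, 29), (29, 3, 1), (40, 6, 7), (5, 4, 19), (9, 8, 40), (9, 9, 28)}.
Apply σ_{G ≤ 28}; surviving tuples: {(19, 16, 20), (23, 15, 25), (29, 3, 1), (40, 6, 7), (5, 4, 19), (9, 9, 28)}
π_{E, G} gives {(15, 25), (16, 20), (3, 1), (4, 19), (6, 7), (9, 28)}.

{(15, 25), (16, 20), (3, 1), (4, 19), (6, 7), (9, 28)}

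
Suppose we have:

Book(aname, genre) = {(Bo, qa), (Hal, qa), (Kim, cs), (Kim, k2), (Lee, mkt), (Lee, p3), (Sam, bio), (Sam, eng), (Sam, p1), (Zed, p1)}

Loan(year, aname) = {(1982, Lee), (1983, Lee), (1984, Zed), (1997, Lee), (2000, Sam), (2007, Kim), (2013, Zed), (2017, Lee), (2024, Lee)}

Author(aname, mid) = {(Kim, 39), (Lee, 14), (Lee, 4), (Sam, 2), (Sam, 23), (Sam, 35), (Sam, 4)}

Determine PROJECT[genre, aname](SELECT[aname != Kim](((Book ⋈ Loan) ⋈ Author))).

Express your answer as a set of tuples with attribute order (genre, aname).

Joining Book and Loan on aname yields {(Kim, cs, 2007), (Kim, k2, 2007), (Lee, mkt, 1982), (Lee, mkt, 1983), (Lee, mkt, 1997), (Lee, mkt, 2017), (Lee, mkt, 2024), (Lee, p3, 1982), (Lee, p3, 1983), (Lee, p3, 1997), (Lee, p3, 2017), (Lee, p3, 2024), (Sam, bio, 2000), (Sam, eng, 2000), (Sam, p1, 2000), (Zed, p1, 1984), (Zed, p1, 2013)}.
Joining (Book ⋈ Loan) and Author on aname yields {(Kim, cs, 2007, 39), (Kim, k2, 2007, 39), (Lee, mkt, 1982, 14), (Lee, mkt, 1982, 4), (Lee, mkt, 1983, 14), (Lee, mkt, 1983, 4), (Lee, mkt, 1997, 14), (Lee, mkt, 1997, 4), (Lee, mkt, 2017, 14), (Lee, mkt, 2017, 4), (Lee, mkt, 2024, 14), (Lee, mkt, 2024, 4), (Lee, p3, 1982, 14), (Lee, p3, 1982, 4), (Lee, p3, 1983, 14), (Lee, p3, 1983, 4), (Lee, p3, 1997, 14), (Lee, p3, 1997, 4), (Lee, p3, 2017, 14), (Lee, p3, 2017, 4), (Lee, p3, 2024, 14), (Lee, p3, 2024, 4), (Sam, bio, 2000, 2), (Sam, bio, 2000, 23), (Sam, bio, 2000, 35), (Sam, bio, 2000, 4), (Sam, eng, 2000, 2), (Sam, eng, 2000, 23), (Sam, eng, 2000, 35), (Sam, eng, 2000, 4), (Sam, p1, 2000, 2), (Sam, p1, 2000, 23), (Sam, p1, 2000, 35), (Sam, p1, 2000, 4)}.
σ[aname != Kim]: keep tuples satisfying aname != Kim → {(Lee, mkt, 1982, 14), (Lee, mkt, 1982, 4), (Lee, mkt, 1983, 14), (Lee, mkt, 1983, 4), (Lee, mkt, 1997, 14), (Lee, mkt, 1997, 4), (Lee, mkt, 2017, 14), (Lee, mkt, 2017, 4), (Lee, mkt, 2024, 14), (Lee, mkt, 2024, 4), (Lee, p3, 1982, 14), (Lee, p3, 1982, 4), (Lee, p3, 1983, 14), (Lee, p3, 1983, 4), (Lee, p3, 1997, 14), (Lee, p3, 1997, 4), (Lee, p3, 2017, 14), (Lee, p3, 2017, 4), (Lee, p3, 2024, 14), (Lee, p3, 2024, 4), (Sam, bio, 2000, 2), (Sam, bio, 2000, 23), (Sam, bio, 2000, 35), (Sam, bio, 2000, 4), (Sam, eng, 2000, 2), (Sam, eng, 2000, 23), (Sam, eng, 2000, 35), (Sam, eng, 2000, 4), (Sam, p1, 2000, 2), (Sam, p1, 2000, 23), (Sam, p1, 2000, 35), (Sam, p1, 2000, 4)}
Projecting to genre, aname (27 duplicate(s) eliminated): {(bio, Sam), (eng, Sam), (mkt, Lee), (p1, Sam), (p3, Lee)}

{(bio, Sam), (eng, Sam), (mkt, Lee), (p1, Sam), (p3, Lee)}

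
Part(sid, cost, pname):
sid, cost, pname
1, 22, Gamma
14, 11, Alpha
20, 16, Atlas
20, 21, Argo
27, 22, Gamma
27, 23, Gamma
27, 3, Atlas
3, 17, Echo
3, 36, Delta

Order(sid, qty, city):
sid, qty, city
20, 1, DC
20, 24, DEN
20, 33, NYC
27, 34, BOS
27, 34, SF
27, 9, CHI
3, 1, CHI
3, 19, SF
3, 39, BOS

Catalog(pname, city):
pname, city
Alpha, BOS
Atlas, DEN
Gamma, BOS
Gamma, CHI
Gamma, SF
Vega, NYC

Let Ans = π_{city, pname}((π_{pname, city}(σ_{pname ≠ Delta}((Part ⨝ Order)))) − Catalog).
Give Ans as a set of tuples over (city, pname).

{(BOS, Atlas), (BOS, Echo), (CHI, Atlas), (CHI, Echo), (DC, Argo), (DC, Atlas), (DEN, Argo), (NYC, Argo), (NYC, Atlas), (SF, Atlas), (SF, Echo)}

Joining Part and Order on sid yields {(20, 16, Atlas, 1, DC), (20, 16, Atlas, 24, DEN), (20, 16, Atlas, 33, NYC), (20, 21, Argo, 1, DC), (20, 21, Argo, 24, DEN), (20, 21, Argo, 33, NYC), (27, 22, Gamma, 34, BOS), (27, 22, Gamma, 34, SF), (27, 22, Gamma, 9, CHI), (27, 23, Gamma, 34, BOS), (27, 23, Gamma, 34, SF), (27, 23, Gamma, 9, CHI), (27, 3, Atlas, 34, BOS), (27, 3, Atlas, 34, SF), (27, 3, Atlas, 9, CHI), (3, 17, Echo, 1, CHI), (3, 17, Echo, 19, SF), (3, 17, Echo, 39, BOS), (3, 36, Delta, 1, CHI), (3, 36, Delta, 19, SF), (3, 36, Delta, 39, BOS)}.
Apply σ_{pname ≠ Delta}; surviving tuples: {(20, 16, Atlas, 1, DC), (20, 16, Atlas, 24, DEN), (20, 16, Atlas, 33, NYC), (20, 21, Argo, 1, DC), (20, 21, Argo, 24, DEN), (20, 21, Argo, 33, NYC), (27, 22, Gamma, 34, BOS), (27, 22, Gamma, 34, SF), (27, 22, Gamma, 9, CHI), (27, 23, Gamma, 34, BOS), (27, 23, Gamma, 34, SF), (27, 23, Gamma, 9, CHI), (27, 3, Atlas, 34, BOS), (27, 3, Atlas, 34, SF), (27, 3, Atlas, 9, CHI), (3, 17, Echo, 1, CHI), (3, 17, Echo, 19, SF), (3, 17, Echo, 39, BOS)}
π_{pname, city} gives {(Argo, DC), (Argo, DEN), (Argo, NYC), (Atlas, BOS), (Atlas, CHI), (Atlas, DC), (Atlas, DEN), (Atlas, NYC), (Atlas, SF), (Echo, BOS), (Echo, CHI), (Echo, SF), (Gamma, BOS), (Gamma, CHI), (Gamma, SF)} (3 duplicate(s) eliminated).
Difference: {(Argo, DC), (Argo, DEN), (Argo, NYC), (Atlas, BOS), (Atlas, CHI), (Atlas, DC), (Atlas, DEN), (Atlas, NYC), (Atlas, SF), (Echo, BOS), (Echo, CHI), (Echo, SF), (Gamma, BOS), (Gamma, CHI), (Gamma, SF)} with {(Alpha, BOS), (Atlas, DEN), (Gamma, BOS), (Gamma, CHI), (Gamma, SF), (Vega, NYC)} → {(Argo, DC), (Argo, DEN), (Argo, NYC), (Atlas, BOS), (Atlas, CHI), (Atlas, DC), (Atlas, NYC), (Atlas, SF), (Echo, BOS), (Echo, CHI), (Echo, SF)}
π_{city, pname} gives {(BOS, Atlas), (BOS, Echo), (CHI, Atlas), (CHI, Echo), (DC, Argo), (DC, Atlas), (DEN, Argo), (NYC, Argo), (NYC, Atlas), (SF, Atlas), (SF, Echo)}.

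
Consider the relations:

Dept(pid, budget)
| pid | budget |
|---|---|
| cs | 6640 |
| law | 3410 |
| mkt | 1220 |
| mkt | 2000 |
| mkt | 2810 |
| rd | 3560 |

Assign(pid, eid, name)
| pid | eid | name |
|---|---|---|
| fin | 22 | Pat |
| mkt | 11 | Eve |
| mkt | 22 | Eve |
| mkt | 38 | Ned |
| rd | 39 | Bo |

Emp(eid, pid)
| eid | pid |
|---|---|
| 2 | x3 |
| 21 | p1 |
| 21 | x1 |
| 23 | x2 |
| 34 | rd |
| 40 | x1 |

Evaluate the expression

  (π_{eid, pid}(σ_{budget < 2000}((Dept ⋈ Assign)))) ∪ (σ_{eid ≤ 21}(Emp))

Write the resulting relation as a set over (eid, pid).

Dept ⋈ Assign (natural join on pid): {(mkt, 1220, 11, Eve), (mkt, 1220, 22, Eve), (mkt, 1220, 38, Ned), (mkt, 2000, 11, Eve), (mkt, 2000, 22, Eve), (mkt, 2000, 38, Ned), (mkt, 2810, 11, Eve), (mkt, 2810, 22, Eve), (mkt, 2810, 38, Ned), (rd, 3560, 39, Bo)}
Filtering on budget < 2000 leaves {(mkt, 1220, 11, Eve), (mkt, 1220, 22, Eve), (mkt, 1220, 38, Ned)}.
π_{eid, pid} gives {(11, mkt), (22, mkt), (38, mkt)}.
Filtering on eid ≤ 21 leaves {(2, x3), (21, p1), (21, x1)}.
Taking the union: {(11, mkt), (2, x3), (21, p1), (21, x1), (22, mkt), (38, mkt)}

{(11, mkt), (2, x3), (21, p1), (21, x1), (22, mkt), (38, mkt)}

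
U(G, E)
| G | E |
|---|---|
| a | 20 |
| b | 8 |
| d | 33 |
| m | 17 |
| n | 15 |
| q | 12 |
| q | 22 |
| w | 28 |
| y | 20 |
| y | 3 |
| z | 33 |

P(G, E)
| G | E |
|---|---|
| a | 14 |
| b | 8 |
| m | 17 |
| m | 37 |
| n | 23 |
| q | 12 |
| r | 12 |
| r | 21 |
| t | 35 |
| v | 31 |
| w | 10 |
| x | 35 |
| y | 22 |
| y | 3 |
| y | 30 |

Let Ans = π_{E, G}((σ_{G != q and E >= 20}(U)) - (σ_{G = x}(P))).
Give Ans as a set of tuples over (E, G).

{(20, a), (20, y), (28, w), (33, d), (33, z)}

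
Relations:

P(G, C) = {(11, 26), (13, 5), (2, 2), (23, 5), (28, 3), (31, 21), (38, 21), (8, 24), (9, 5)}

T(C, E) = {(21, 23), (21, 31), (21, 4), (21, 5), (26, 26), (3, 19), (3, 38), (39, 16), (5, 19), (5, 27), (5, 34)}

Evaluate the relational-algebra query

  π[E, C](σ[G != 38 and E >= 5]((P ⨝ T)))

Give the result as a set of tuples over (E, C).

P ⋈ T (natural join on C): {(11, 26, 26), (13, 5, 19), (13, 5, 27), (13, 5, 34), (23, 5, 19), (23, 5, 27), (23, 5, 34), (28, 3, 19), (28, 3, 38), (31, 21, 23), (31, 21, 31), (31, 21, 4), (31, 21, 5), (38, 21, 23), (38, 21, 31), (38, 21, 4), (38, 21, 5), (9, 5, 19), (9, 5, 27), (9, 5, 34)}
Selection G != 38 and E >= 5: {(11, 26, 26), (13, 5, 19), (13, 5, 27), (13, 5, 34), (23, 5, 19), (23, 5, 27), (23, 5, 34), (28, 3, 19), (28, 3, 38), (31, 21, 23), (31, 21, 31), (31, 21, 5), (9, 5, 19), (9, 5, 27), (9, 5, 34)}
π[E, C]: project onto (E, C) (6 duplicate(s) eliminated) → {(19, 3), (19, 5), (23, 21), (26, 26), (27, 5), (31, 21), (34, 5), (38, 3), (5, 21)}

{(19, 3), (19, 5), (23, 21), (26, 26), (27, 5), (31, 21), (34, 5), (38, 3), (5, 21)}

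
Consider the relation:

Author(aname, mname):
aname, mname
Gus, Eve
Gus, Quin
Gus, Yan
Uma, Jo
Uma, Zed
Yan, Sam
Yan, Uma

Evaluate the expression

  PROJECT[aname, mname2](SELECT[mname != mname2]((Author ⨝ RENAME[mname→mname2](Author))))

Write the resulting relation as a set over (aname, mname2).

{(Gus, Eve), (Gus, Quin), (Gus, Yan), (Uma, Jo), (Uma, Zed), (Yan, Sam), (Yan, Uma)}

ρ[mname→mname2]: schema becomes (aname, mname2); tuples unchanged.
Joining Author and RENAME[mname→mname2](Author) on aname yields {(Gus, Eve, Eve), (Gus, Eve, Quin), (Gus, Eve, Yan), (Gus, Quin, Eve), (Gus, Quin, Quin), (Gus, Quin, Yan), (Gus, Yan, Eve), (Gus, Yan, Quin), (Gus, Yan, Yan), (Uma, Jo, Jo), (Uma, Jo, Zed), (Uma, Zed, Jo), (Uma, Zed, Zed), (Yan, Sam, Sam), (Yan, Sam, Uma), (Yan, Uma, Sam), (Yan, Uma, Uma)}.
σ[mname != mname2]: keep tuples satisfying mname != mname2 → {(Gus, Eve, Quin), (Gus, Eve, Yan), (Gus, Quin, Eve), (Gus, Quin, Yan), (Gus, Yan, Eve), (Gus, Yan, Quin), (Uma, Jo, Zed), (Uma, Zed, Jo), (Yan, Sam, Uma), (Yan, Uma, Sam)}
π[aname, mname2]: project onto (aname, mname2) (3 duplicate(s) eliminated) → {(Gus, Eve), (Gus, Quin), (Gus, Yan), (Uma, Jo), (Uma, Zed), (Yan, Sam), (Yan, Uma)}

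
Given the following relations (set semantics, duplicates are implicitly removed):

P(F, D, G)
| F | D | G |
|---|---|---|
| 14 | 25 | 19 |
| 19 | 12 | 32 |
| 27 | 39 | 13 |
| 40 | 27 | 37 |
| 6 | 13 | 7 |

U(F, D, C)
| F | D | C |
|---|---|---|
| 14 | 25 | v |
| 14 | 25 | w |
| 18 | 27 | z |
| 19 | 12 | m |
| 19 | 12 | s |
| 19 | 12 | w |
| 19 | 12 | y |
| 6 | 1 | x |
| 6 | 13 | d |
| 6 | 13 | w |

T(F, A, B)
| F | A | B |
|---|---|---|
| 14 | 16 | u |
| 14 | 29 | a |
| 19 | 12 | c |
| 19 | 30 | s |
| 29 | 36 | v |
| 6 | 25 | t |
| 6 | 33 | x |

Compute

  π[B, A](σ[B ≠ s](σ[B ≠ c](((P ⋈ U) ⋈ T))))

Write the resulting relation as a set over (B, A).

P ⋈ U (natural join on F, D): {(14, 25, 19, v), (14, 25, 19, w), (19, 12, 32, m), (19, 12, 32, s), (19, 12, 32, w), (19, 12, 32, y), (6, 13, 7, d), (6, 13, 7, w)}
(P ⋈ U) ⋈ T (natural join on F): {(14, 25, 19, v, 16, u), (14, 25, 19, v, 29, a), (14, 25, 19, w, 16, u), (14, 25, 19, w, 29, a), (19, 12, 32, m, 12, c), (19, 12, 32, m, 30, s), (19, 12, 32, s, 12, c), (19, 12, 32, s, 30, s), (19, 12, 32, w, 12, c), (19, 12, 32, w, 30, s), (19, 12, 32, y, 12, c), (19, 12, 32, y, 30, s), (6, 13, 7, d, 25, t), (6, 13, 7, d, 33, x), (6, 13, 7, w, 25, t), (6, 13, 7, w, 33, x)}
σ[B ≠ c]: keep tuples satisfying B ≠ c → {(14, 25, 19, v, 16, u), (14, 25, 19, v, 29, a), (14, 25, 19, w, 16, u), (14, 25, 19, w, 29, a), (19, 12, 32, m, 30, s), (19, 12, 32, s, 30, s), (19, 12, 32, w, 30, s), (19, 12, 32, y, 30, s), (6, 13, 7, d, 25, t), (6, 13, 7, d, 33, x), (6, 13, 7, w, 25, t), (6, 13, 7, w, 33, x)}
σ[B ≠ s]: keep tuples satisfying B ≠ s → {(14, 25, 19, v, 16, u), (14, 25, 19, v, 29, a), (14, 25, 19, w, 16, u), (14, 25, 19, w, 29, a), (6, 13, 7, d, 25, t), (6, 13, 7, d, 33, x), (6, 13, 7, w, 25, t), (6, 13, 7, w, 33, x)}
Projecting to B, A (4 duplicate(s) eliminated): {(a, 29), (t, 25), (u, 16), (x, 33)}

{(a, 29), (t, 25), (u, 16), (x, 33)}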